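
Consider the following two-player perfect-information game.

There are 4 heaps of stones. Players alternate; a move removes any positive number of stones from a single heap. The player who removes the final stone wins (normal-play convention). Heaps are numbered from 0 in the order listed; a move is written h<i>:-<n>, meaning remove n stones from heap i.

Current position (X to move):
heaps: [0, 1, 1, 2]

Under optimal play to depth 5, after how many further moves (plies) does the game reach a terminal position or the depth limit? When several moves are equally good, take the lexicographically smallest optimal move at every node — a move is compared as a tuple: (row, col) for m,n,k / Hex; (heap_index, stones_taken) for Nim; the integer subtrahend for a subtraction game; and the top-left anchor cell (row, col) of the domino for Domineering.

PV length from [(0,1,1,2)]: 3 plies

[(0,1,1,2)] X move#1: h1:-1:-1/(0,0,1,2), h2:-1:-1/(0,1,0,2), h3:-1:-1/(0,1,1,1), h3:-2:+1/(0,1,1,0)*
[(0,1,1,0)] O move#2: h1:-1:-1/(0,0,1,0)*, h2:-1:-1/(0,1,0,0)
[(0,0,1,0)] X move#3: h2:-1:+1/(0,0,0,0)*
[(0,0,0,0)] end (terminal -1, O#4); searched (0,1,1,2) to 5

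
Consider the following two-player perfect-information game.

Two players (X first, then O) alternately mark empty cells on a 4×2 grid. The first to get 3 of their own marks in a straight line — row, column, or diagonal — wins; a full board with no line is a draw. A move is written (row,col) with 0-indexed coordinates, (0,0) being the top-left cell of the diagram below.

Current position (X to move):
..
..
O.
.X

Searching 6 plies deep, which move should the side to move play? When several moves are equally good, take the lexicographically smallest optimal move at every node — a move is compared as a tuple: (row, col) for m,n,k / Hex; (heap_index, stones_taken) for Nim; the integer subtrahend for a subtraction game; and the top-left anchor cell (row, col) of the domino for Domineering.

[../../O./.X] X move#1: (0,0):+0/X./../O./.X*, (0,1):-1/.X/../O./.X, (1,0):+0/../X./O./.X, (1,1):+0/../.X/O./.X, (2,1):+0/../../OX/.X, (3,0):+0/../../O./XX
[X./../O./.X] O move#2: (0,1):+0/XO/../O./.X*, (1,0):+0/X./O./O./.X, (1,1):+0/X./.O/O./.X, (2,1):+0/X./../OO/.X, (3,0):+0/X./../O./OX
[XO/../O./.X] X move#3: (1,0):+0/XO/X./O./.X*, (1,1):+0/XO/.X/O./.X, (2,1):+0/XO/../OX/.X, (3,0):+0/XO/../O./XX
[XO/X./O./.X] O move#4: (1,1):+0/XO/XO/O./.X*, (2,1):+0/XO/X./OO/.X, (3,0):+0/XO/X./O./OX
[XO/XO/O./.X] X move#5: (2,1):+0/XO/XO/OX/.X*, (3,0):-1/XO/XO/O./XX
[XO/XO/OX/.X] O move#6: (3,0):+0/XO/XO/OX/OX*
[XO/XO/OX/OX] end (terminal +0, X#7); searched ../../O./.X to 6

X's best at [../../O./.X]: (0,0)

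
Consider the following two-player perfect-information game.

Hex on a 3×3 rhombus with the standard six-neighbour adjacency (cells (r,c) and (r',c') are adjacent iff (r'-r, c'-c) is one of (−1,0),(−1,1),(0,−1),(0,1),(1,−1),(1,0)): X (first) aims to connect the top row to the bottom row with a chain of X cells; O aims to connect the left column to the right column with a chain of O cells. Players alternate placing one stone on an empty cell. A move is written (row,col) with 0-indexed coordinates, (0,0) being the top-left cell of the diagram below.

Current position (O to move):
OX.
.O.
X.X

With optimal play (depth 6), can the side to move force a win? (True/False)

O winning at [OX./.O./X.X]: True

[OX./.O./X.X] O move#1: (0,2):-1/OXO/.O./X.X, (1,0):+1/OX./OO./X.X*, (1,2):-1/OX./.OO/X.X, (2,1):-1/OX./.O./XOX
[OX./OO./X.X] X move#2: (0,2):-1/OXX/OO./X.X*, (1,2):-1/OX./OOX/X.X, (2,1):-1/OX./OO./XXX
[OXX/OO./X.X] O move#3: (1,2):+1/OXX/OOO/X.X*, (2,1):-1/OXX/OO./XOX
[OXX/OOO/X.X] end (terminal -1, X#4); searched OX./.O./X.X to 6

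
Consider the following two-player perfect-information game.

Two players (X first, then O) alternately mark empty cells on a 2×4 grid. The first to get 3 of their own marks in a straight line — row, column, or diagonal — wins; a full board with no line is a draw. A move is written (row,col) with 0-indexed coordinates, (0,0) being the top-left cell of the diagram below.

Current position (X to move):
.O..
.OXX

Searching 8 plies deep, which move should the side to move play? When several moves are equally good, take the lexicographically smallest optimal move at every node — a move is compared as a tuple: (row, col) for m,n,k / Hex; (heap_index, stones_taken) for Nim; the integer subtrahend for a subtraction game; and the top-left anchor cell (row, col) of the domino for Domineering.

X's best at [.O../.OXX]: (0,0)

[.O../.OXX] X move#1: (0,0):+0/XO../.OXX*, (0,2):+0/.OX./.OXX, (0,3):+0/.O.X/.OXX, (1,0):-1/.O../XOXX
[XO../.OXX] O move#2: (0,2):+0/XOO./.OXX*, (0,3):+0/XO.O/.OXX, (1,0):+0/XO../OOXX
[XOO./.OXX] X move#3: (0,3):+0/XOOX/.OXX*, (1,0):-1/XOO./XOXX
[XOOX/.OXX] O move#4: (1,0):+0/XOOX/OOXX*
[XOOX/OOXX] end (terminal +0, X#5); searched .O../.OXX to 8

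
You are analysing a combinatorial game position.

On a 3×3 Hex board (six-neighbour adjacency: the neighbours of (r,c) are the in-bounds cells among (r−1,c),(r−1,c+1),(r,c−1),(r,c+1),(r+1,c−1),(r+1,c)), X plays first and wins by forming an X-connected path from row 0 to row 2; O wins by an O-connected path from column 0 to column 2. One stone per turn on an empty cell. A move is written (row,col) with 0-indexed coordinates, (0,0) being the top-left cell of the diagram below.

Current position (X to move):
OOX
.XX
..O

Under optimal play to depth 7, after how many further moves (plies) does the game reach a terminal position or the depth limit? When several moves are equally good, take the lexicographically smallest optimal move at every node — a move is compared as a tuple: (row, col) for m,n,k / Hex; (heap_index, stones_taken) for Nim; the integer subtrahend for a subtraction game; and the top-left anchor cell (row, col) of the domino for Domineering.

PV length from [OOX/.XX/..O]: 3 plies

ply 1, X at OOX/.XX/..O | (1,0)=+1→OOX/XXX/..O*; (2,0)=+1→OOX/.XX/X.O; (2,1)=+1→OOX/.XX/.XO
ply 2, O at OOX/XXX/..O | (2,0)=-1→OOX/XXX/O.O*; (2,1)=-1→OOX/XXX/.OO
ply 3, X at OOX/XXX/O.O | (2,1)=+1→OOX/XXX/OXO*
ply 4: OOX/XXX/OXO is terminal -1 (O); from OOX/.XX/..O depth 7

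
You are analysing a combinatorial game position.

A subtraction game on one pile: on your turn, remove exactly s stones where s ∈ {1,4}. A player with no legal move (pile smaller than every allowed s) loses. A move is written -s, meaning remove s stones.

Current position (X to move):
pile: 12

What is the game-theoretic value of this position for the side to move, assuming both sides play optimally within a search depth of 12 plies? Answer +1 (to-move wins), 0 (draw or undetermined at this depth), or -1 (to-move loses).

value(12, X) = -1

[12] X move#1: -1:-1/11*, -4:-1/8
[11] O move#2: -1:+1/10*, -4:+1/7
[10] X move#3: -1:-1/9*, -4:-1/6
[9] O move#4: -1:-1/8, -4:+1/5*
[5] X move#5: -1:-1/4*, -4:-1/1
[4] O move#6: -1:-1/3, -4:+1/0*
[0] end (terminal -1, X#7); searched 12 to 12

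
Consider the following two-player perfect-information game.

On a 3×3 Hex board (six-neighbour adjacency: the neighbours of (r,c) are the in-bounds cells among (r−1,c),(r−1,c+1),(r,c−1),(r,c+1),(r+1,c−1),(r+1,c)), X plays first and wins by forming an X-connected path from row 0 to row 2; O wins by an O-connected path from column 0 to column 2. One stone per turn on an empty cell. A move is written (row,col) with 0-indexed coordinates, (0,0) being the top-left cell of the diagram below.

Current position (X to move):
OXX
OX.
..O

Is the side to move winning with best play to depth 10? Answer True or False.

X winning at [OXX/OX./..O]: True

p1 X@[OXX/OX./..O]: (1,2)[OXX/OXX/..O]+1* (2,0)[OXX/OX./X.O]+1 (2,1)[OXX/OX./.XO]+1
p2 O@[OXX/OXX/..O]: (2,0)[OXX/OXX/O.O]-1* (2,1)[OXX/OXX/.OO]-1
p3 X@[OXX/OXX/O.O]: (2,1)[OXX/OXX/OXO]+1*
p4 O@[OXX/OXX/OXO] terminal -1; root [OXX/OX./..O] d10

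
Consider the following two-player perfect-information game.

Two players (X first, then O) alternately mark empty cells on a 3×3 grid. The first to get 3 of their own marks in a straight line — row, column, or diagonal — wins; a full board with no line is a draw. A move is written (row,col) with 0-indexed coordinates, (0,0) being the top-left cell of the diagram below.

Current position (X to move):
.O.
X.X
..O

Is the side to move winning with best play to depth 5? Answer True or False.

X winning at [.O./X.X/..O]: True

p1 X@[.O./X.X/..O]: (0,0)[XO./X.X/..O]+1* (0,2)[.OX/X.X/..O]-1 (1,1)[.O./XXX/..O]+1 (2,0)[.O./X.X/X.O]+1 (2,1)[.O./X.X/.XO]+0
p2 O@[XO./X.X/..O]: (0,2)[XOO/X.X/..O]-1* (1,1)[XO./XOX/..O]-1 (2,0)[XO./X.X/O.O]-1 (2,1)[XO./X.X/.OO]-1
p3 X@[XOO/X.X/..O]: (1,1)[XOO/XXX/..O]+1* (2,0)[XOO/X.X/X.O]+1 (2,1)[XOO/X.X/.XO]+1
p4 O@[XOO/XXX/..O] terminal -1; root [.O./X.X/..O] d5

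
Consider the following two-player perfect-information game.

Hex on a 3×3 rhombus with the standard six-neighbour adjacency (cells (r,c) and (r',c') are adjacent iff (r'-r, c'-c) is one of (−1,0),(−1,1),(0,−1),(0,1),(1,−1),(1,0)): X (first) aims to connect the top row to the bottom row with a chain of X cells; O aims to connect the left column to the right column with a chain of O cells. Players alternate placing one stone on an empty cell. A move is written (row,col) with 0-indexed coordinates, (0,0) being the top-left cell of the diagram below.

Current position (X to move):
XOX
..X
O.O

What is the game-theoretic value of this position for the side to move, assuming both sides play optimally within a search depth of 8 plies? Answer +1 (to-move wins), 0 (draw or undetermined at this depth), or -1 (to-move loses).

value(XOX/..X/O.O, X) = +1

[XOX/..X/O.O] X move#1: (1,0):-1/XOX/X.X/O.O, (1,1):-1/XOX/.XX/O.O, (2,1):+1/XOX/..X/OXO*
[XOX/..X/OXO] end (terminal -1, O#2); searched XOX/..X/O.O to 8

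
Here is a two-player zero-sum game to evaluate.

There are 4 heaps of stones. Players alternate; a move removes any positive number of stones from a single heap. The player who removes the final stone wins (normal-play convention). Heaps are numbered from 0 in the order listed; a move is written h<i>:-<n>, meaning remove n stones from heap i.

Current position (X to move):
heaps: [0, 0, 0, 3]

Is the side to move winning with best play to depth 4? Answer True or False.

X winning at [(0,0,0,3)]: True

ply 1, X at (0,0,0,3) | h3:-1=-1→(0,0,0,2); h3:-2=-1→(0,0,0,1); h3:-3=+1→(0,0,0,0)*
ply 2: (0,0,0,0) is terminal -1 (O); from (0,0,0,3) depth 4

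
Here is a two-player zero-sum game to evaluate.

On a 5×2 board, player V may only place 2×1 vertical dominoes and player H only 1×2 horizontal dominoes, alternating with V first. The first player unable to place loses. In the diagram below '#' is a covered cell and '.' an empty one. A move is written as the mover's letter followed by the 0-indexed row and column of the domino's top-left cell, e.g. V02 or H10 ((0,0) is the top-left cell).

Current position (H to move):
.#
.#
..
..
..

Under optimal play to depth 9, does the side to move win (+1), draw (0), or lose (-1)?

value(.#/.#/../../.., H) = +1

[.#/.#/../../..] H move#1: H20:-1/.#/.#/##/../.., H30:+1/.#/.#/../##/..*, H40:-1/.#/.#/../../##
[.#/.#/../##/..] V move#2: V00:-1/##/##/../##/..*, V10:-1/.#/##/#./##/..
[##/##/../##/..] H move#3: H20:+1/##/##/##/##/..*, H40:+1/##/##/../##/##
[##/##/##/##/..] end (terminal -1, V#4); searched .#/.#/../../.. to 9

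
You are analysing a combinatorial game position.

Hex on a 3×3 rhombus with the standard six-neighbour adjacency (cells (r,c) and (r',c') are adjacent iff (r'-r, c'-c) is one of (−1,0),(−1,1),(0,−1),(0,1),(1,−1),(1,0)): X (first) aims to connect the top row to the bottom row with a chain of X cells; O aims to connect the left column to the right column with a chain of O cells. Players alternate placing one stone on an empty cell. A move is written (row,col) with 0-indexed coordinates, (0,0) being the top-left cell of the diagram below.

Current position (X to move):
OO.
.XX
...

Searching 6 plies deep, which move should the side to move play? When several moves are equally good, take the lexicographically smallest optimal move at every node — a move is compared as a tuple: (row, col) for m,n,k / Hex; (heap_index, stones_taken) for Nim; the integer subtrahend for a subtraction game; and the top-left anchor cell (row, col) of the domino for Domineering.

X's best at [OO./.XX/...]: (0,2)

ply 1, X at OO./.XX/... | (0,2)=+1→OOX/.XX/...*; (1,0)=-1→OO./XXX/...; (2,0)=-1→OO./.XX/X..; (2,1)=-1→OO./.XX/.X.; (2,2)=-1→OO./.XX/..X
ply 2, O at OOX/.XX/... | (1,0)=-1→OOX/OXX/...*; (2,0)=-1→OOX/.XX/O..; (2,1)=-1→OOX/.XX/.O.; (2,2)=-1→OOX/.XX/..O
ply 3, X at OOX/OXX/... | (2,0)=+1→OOX/OXX/X..*; (2,1)=+1→OOX/OXX/.X.; (2,2)=+1→OOX/OXX/..X
ply 4: OOX/OXX/X.. is terminal -1 (O); from OO./.XX/... depth 6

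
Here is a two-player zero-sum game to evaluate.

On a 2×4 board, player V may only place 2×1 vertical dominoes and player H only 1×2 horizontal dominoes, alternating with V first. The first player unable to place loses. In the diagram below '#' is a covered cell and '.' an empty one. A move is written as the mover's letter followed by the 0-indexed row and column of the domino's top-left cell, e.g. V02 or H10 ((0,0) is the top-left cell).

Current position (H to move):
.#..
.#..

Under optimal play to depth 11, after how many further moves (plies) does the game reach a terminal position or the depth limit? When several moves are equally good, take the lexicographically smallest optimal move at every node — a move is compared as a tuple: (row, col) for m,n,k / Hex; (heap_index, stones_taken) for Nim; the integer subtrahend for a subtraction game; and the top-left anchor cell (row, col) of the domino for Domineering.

ply 1, H at .#../.#.. | H02=+1→.###/.#..*; H12=+1→.#../.###
ply 2, V at .###/.#.. | V00=-1→####/##..*
ply 3, H at ####/##.. | H12=+1→####/####*
ply 4: ####/#### is terminal -1 (V); from .#../.#.. depth 11

PV length from [.#../.#..]: 3 plies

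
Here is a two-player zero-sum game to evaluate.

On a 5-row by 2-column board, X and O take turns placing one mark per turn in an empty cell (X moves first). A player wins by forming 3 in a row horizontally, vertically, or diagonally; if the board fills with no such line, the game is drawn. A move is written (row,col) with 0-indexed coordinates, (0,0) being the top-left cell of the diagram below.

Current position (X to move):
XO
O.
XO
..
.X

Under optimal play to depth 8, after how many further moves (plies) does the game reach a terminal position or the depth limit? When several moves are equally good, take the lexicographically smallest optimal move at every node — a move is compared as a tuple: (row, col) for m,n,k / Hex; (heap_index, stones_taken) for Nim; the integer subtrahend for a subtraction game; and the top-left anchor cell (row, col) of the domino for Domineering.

ply 1, X at XO/O./XO/../.X | (1,1)=+0→XO/OX/XO/../.X*; (3,0)=-1→XO/O./XO/X./.X; (3,1)=-1→XO/O./XO/.X/.X; (4,0)=-1→XO/O./XO/../XX
ply 2, O at XO/OX/XO/../.X | (3,0)=+0→XO/OX/XO/O./.X*; (3,1)=+0→XO/OX/XO/.O/.X; (4,0)=+0→XO/OX/XO/../OX
ply 3, X at XO/OX/XO/O./.X | (3,1)=+0→XO/OX/XO/OX/.X*; (4,0)=+0→XO/OX/XO/O./XX
ply 4, O at XO/OX/XO/OX/.X | (4,0)=+0→XO/OX/XO/OX/OX*
ply 5: XO/OX/XO/OX/OX is terminal +0 (X); from XO/O./XO/../.X depth 8

PV length from [XO/O./XO/../.X]: 4 plies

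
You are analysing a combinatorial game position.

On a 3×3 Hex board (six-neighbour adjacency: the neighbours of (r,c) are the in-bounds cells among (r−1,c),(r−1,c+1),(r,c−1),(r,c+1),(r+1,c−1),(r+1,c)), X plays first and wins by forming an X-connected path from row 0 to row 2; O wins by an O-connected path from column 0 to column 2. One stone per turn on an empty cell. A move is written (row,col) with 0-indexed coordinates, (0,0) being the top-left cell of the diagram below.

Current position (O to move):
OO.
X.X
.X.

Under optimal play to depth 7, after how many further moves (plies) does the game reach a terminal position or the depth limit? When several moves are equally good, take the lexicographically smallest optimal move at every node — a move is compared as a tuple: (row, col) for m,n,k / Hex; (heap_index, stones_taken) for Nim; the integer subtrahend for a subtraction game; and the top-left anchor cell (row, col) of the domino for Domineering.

PV length from [OO./X.X/.X.]: 1 ply

ply 1, O at OO./X.X/.X. | (0,2)=+1→OOO/X.X/.X.*; (1,1)=-1→OO./XOX/.X.; (2,0)=-1→OO./X.X/OX.; (2,2)=-1→OO./X.X/.XO
ply 2: OOO/X.X/.X. is terminal -1 (X); from OO./X.X/.X. depth 7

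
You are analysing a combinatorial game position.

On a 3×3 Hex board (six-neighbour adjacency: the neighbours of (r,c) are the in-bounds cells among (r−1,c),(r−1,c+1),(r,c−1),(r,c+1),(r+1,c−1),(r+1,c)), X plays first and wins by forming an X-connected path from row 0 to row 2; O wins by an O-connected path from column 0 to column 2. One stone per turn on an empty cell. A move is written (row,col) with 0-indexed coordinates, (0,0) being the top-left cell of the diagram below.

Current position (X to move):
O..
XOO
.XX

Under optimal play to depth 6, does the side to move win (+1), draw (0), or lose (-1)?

[O../XOO/.XX] X move#1: (0,1):-1/OX./XOO/.XX*, (0,2):-1/O.X/XOO/.XX, (2,0):-1/O../XOO/XXX
[OX./XOO/.XX] O move#2: (0,2):-1/OXO/XOO/.XX, (2,0):+1/OX./XOO/OXX*
[OX./XOO/OXX] end (terminal -1, X#3); searched O../XOO/.XX to 6

value(O../XOO/.XX, X) = -1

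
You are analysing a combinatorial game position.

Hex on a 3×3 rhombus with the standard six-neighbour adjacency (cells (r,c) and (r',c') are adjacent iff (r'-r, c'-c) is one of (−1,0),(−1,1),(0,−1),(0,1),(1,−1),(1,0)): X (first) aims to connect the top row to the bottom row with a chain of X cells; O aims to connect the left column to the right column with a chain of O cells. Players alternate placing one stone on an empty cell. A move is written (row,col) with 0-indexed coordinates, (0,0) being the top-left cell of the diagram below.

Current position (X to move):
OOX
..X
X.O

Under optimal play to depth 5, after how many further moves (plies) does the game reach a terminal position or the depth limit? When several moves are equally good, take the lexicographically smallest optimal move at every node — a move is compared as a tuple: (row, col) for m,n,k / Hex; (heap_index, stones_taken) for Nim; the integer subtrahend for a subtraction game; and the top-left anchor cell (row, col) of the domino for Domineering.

[OOX/..X/X.O] X move#1: (1,0):+1/OOX/X.X/X.O*, (1,1):+1/OOX/.XX/X.O, (2,1):+1/OOX/..X/XXO
[OOX/X.X/X.O] O move#2: (1,1):-1/OOX/XOX/X.O*, (2,1):-1/OOX/X.X/XOO
[OOX/XOX/X.O] X move#3: (2,1):+1/OOX/XOX/XXO*
[OOX/XOX/XXO] end (terminal -1, O#4); searched OOX/..X/X.O to 5

PV length from [OOX/..X/X.O]: 3 plies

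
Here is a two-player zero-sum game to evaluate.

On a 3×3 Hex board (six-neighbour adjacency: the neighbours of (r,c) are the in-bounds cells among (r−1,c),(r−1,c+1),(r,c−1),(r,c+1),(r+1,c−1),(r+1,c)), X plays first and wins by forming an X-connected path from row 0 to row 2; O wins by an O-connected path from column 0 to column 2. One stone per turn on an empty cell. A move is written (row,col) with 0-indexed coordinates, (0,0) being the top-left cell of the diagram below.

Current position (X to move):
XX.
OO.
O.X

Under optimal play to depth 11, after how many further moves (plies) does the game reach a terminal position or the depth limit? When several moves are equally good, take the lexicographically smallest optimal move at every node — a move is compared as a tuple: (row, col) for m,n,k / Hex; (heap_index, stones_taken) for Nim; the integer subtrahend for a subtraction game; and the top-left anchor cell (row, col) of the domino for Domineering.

PV length from [XX./OO./O.X]: 2 plies

[XX./OO./O.X] X move#1: (0,2):-1/XXX/OO./O.X*, (1,2):-1/XX./OOX/O.X, (2,1):-1/XX./OO./OXX
[XXX/OO./O.X] O move#2: (1,2):+1/XXX/OOO/O.X*, (2,1):-1/XXX/OO./OOX
[XXX/OOO/O.X] end (terminal -1, X#3); searched XX./OO./O.X to 11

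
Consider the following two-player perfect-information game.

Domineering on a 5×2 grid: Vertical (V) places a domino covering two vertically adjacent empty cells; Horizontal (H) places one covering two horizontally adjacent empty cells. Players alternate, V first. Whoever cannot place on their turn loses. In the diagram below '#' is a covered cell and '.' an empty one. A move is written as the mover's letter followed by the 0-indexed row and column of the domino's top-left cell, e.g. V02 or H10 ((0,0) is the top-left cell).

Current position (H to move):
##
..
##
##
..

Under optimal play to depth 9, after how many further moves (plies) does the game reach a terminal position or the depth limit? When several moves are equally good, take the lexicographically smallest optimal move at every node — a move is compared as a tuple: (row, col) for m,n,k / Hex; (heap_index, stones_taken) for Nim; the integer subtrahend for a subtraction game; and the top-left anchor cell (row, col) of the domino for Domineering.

ply 1, H at ##/../##/##/.. | H10=+1→##/##/##/##/..*; H40=+1→##/../##/##/##
ply 2: ##/##/##/##/.. is terminal -1 (V); from ##/../##/##/.. depth 9

PV length from [##/../##/##/..]: 1 ply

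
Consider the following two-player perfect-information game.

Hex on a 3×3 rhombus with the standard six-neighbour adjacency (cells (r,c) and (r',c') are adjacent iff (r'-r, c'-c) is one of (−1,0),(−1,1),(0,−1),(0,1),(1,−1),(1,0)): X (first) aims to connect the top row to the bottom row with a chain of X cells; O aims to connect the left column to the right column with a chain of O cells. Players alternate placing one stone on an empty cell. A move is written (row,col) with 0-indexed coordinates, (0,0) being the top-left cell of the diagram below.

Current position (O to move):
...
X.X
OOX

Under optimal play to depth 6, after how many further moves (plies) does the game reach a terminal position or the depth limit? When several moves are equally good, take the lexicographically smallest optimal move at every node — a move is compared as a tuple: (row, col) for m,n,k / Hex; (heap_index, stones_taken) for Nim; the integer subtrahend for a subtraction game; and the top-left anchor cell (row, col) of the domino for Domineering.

p1 O@[.../X.X/OOX]: (0,0)[O../X.X/OOX]-1* (0,1)[.O./X.X/OOX]-1 (0,2)[..O/X.X/OOX]-1 (1,1)[.../XOX/OOX]-1
p2 X@[O../X.X/OOX]: (0,1)[OX./X.X/OOX]+1* (0,2)[O.X/X.X/OOX]+1 (1,1)[O../XXX/OOX]+1
p3 O@[OX./X.X/OOX]: (0,2)[OXO/X.X/OOX]-1* (1,1)[OX./XOX/OOX]-1
p4 X@[OXO/X.X/OOX]: (1,1)[OXO/XXX/OOX]+1*
p5 O@[OXO/XXX/OOX] terminal -1; root [.../X.X/OOX] d6

PV length from [.../X.X/OOX]: 4 plies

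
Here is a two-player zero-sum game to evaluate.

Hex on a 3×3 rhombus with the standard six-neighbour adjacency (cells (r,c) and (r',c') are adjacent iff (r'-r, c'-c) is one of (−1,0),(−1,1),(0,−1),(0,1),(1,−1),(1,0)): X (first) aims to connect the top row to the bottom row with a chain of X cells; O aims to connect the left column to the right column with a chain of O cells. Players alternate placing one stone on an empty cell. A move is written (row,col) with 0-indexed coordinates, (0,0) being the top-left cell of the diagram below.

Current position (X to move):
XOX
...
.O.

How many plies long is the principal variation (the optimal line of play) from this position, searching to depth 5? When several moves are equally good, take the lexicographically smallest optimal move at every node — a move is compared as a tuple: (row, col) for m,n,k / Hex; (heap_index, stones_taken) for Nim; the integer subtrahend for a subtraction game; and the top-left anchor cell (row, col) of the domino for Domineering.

PV length from [XOX/.../.O.]: 5 plies

ply 1, X at XOX/.../.O. | (1,0)=-1→XOX/X../.O.; (1,1)=-1→XOX/.X./.O.; (1,2)=+1→XOX/..X/.O.*; (2,0)=+1→XOX/.../XO.; (2,2)=+1→XOX/.../.OX
ply 2, O at XOX/..X/.O. | (1,0)=-1→XOX/O.X/.O.*; (1,1)=-1→XOX/.OX/.O.; (2,0)=-1→XOX/..X/OO.; (2,2)=-1→XOX/..X/.OO
ply 3, X at XOX/O.X/.O. | (1,1)=+1→XOX/OXX/.O.*; (2,0)=+1→XOX/O.X/XO.; (2,2)=+1→XOX/O.X/.OX
ply 4, O at XOX/OXX/.O. | (2,0)=-1→XOX/OXX/OO.*; (2,2)=-1→XOX/OXX/.OO
ply 5, X at XOX/OXX/OO. | (2,2)=+1→XOX/OXX/OOX*
ply 6: XOX/OXX/OOX is terminal -1 (O); from XOX/.../.O. depth 5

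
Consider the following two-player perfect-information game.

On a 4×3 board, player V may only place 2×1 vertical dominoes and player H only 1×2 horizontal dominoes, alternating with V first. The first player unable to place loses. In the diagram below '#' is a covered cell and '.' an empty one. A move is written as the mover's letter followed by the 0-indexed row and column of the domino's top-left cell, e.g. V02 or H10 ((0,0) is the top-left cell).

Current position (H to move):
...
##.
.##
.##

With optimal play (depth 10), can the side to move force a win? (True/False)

p1 H@[.../##./.##/.##]: H00[##./##./.##/.##]-1* H01[.##/##./.##/.##]-1
p2 V@[##./##./.##/.##]: V02[###/###/.##/.##]+1* V20[##./##./###/###]+1
p3 H@[###/###/.##/.##] terminal -1; root [.../##./.##/.##] d10

H winning at [.../##./.##/.##]: False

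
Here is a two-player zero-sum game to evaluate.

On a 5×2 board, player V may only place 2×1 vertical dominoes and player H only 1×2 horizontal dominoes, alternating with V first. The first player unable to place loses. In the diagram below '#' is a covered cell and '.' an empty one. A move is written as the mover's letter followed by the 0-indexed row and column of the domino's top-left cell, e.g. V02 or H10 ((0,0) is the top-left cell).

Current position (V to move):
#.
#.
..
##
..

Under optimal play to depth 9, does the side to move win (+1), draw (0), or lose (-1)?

value(#./#./../##/.., V) = -1

ply 1, V at #./#./../##/.. | V01=-1→##/##/../##/..*; V11=-1→#./##/.#/##/..
ply 2, H at ##/##/../##/.. | H20=+1→##/##/##/##/..*; H40=+1→##/##/../##/##
ply 3: ##/##/##/##/.. is terminal -1 (V); from #./#./../##/.. depth 9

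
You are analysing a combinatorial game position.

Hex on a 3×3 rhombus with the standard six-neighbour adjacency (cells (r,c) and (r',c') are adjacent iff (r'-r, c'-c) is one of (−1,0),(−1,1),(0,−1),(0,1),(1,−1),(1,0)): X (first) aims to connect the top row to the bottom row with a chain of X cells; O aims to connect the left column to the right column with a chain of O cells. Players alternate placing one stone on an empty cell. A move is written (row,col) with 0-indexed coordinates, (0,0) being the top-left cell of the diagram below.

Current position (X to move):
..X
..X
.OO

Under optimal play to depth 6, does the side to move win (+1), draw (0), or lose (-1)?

p1 X@[..X/..X/.OO]: (0,0)[X.X/..X/.OO]-1 (0,1)[.XX/..X/.OO]-1 (1,0)[..X/X.X/.OO]-1 (1,1)[..X/.XX/.OO]-1 (2,0)[..X/..X/XOO]+1*
p2 O@[..X/..X/XOO]: (0,0)[O.X/..X/XOO]-1* (0,1)[.OX/..X/XOO]-1 (1,0)[..X/O.X/XOO]-1 (1,1)[..X/.OX/XOO]-1
p3 X@[O.X/..X/XOO]: (0,1)[OXX/..X/XOO]+1* (1,0)[O.X/X.X/XOO]+1 (1,1)[O.X/.XX/XOO]+1
p4 O@[OXX/..X/XOO]: (1,0)[OXX/O.X/XOO]-1* (1,1)[OXX/.OX/XOO]-1
p5 X@[OXX/O.X/XOO]: (1,1)[OXX/OXX/XOO]+1*
p6 O@[OXX/OXX/XOO] terminal -1; root [..X/..X/.OO] d6

value(..X/..X/.OO, X) = +1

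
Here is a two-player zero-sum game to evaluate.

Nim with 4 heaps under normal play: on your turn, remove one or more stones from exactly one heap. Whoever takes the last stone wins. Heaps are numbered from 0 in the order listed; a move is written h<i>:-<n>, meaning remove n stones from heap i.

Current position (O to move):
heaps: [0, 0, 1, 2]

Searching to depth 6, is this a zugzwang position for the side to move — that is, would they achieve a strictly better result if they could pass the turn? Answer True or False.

zugzwang((0,0,1,2), O) = False

ply 1, O at (0,0,1,2) | h2:-1=-1→(0,0,0,2); h3:-1=+1→(0,0,1,1)*; h3:-2=-1→(0,0,1,0)
ply 2, X at (0,0,1,1) | h2:-1=-1→(0,0,0,1)*; h3:-1=-1→(0,0,1,0)
ply 3, O at (0,0,0,1) | h3:-1=+1→(0,0,0,0)*
ply 4: (0,0,0,0) is terminal -1 (X); from (0,0,1,2) depth 6
suppose O passes — search the same position with X to move:
pass> ply 1, X at (0,0,1,2) | h2:-1=-1→(0,0,0,2); h3:-1=+1→(0,0,1,1)*; h3:-2=-1→(0,0,1,0)
pass> ply 2, O at (0,0,1,1) | h2:-1=-1→(0,0,0,1)*; h3:-1=-1→(0,0,1,0)
pass> ply 3, X at (0,0,0,1) | h3:-1=+1→(0,0,0,0)*
pass> ply 4: (0,0,0,0) is terminal -1 (O); from (0,0,1,2) depth 6
for O: play +1, pass -1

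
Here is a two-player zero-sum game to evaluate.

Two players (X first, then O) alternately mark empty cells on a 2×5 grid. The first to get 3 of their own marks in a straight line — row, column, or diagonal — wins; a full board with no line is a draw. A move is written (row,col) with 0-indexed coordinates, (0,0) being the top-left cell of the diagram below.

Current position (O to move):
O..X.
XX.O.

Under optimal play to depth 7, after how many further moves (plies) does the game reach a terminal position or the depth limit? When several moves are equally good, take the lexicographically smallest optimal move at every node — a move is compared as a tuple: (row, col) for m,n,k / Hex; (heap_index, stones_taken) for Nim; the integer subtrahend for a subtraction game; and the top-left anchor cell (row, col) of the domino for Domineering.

p1 O@[O..X./XX.O.]: (0,1)[OO.X./XX.O.]-1 (0,2)[O.OX./XX.O.]-1 (0,4)[O..XO/XX.O.]-1 (1,2)[O..X./XXOO.]+0* (1,4)[O..X./XX.OO]-1
p2 X@[O..X./XXOO.]: (0,1)[OX.X./XXOO.]-1 (0,2)[O.XX./XXOO.]-1 (0,4)[O..XX/XXOO.]-1 (1,4)[O..X./XXOOX]+0*
p3 O@[O..X./XXOOX]: (0,1)[OO.X./XXOOX]+0* (0,2)[O.OX./XXOOX]+0 (0,4)[O..XO/XXOOX]+0
p4 X@[OO.X./XXOOX]: (0,2)[OOXX./XXOOX]+0* (0,4)[OO.XX/XXOOX]-1
p5 O@[OOXX./XXOOX]: (0,4)[OOXXO/XXOOX]+0*
p6 X@[OOXXO/XXOOX] terminal +0; root [O..X./XX.O.] d7

PV length from [O..X./XX.O.]: 5 plies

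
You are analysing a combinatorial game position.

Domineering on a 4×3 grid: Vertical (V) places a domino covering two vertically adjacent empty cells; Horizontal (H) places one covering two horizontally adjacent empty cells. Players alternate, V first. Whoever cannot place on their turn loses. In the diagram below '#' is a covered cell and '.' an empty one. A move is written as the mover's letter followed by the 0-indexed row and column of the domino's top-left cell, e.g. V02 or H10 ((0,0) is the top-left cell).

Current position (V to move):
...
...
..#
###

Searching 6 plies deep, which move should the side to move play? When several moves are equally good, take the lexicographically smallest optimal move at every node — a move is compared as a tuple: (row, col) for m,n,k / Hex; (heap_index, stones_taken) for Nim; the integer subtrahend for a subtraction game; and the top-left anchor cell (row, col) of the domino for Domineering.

V's best at [.../.../..#/###]: V01

[.../.../..#/###] V move#1: V00:-1/#../#../..#/###, V01:+1/.#./.#./..#/###*, V02:-1/..#/..#/..#/###, V10:-1/.../#../#.#/###, V11:+1/.../.#./.##/###
[.#./.#./..#/###] H move#2: H20:-1/.#./.#./###/###*
[.#./.#./###/###] V move#3: V00:+1/##./##./###/###*, V02:+1/.##/.##/###/###
[##./##./###/###] end (terminal -1, H#4); searched .../.../..#/### to 6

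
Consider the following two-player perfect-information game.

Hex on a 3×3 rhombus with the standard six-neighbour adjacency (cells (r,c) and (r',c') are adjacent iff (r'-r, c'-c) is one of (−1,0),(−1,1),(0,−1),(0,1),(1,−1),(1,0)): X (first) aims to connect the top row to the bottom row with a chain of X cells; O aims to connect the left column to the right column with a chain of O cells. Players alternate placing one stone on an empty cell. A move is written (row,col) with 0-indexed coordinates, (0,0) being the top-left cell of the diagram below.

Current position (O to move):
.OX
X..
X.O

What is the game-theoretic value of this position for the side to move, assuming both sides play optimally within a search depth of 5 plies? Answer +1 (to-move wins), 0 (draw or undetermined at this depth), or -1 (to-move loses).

p1 O@[.OX/X../X.O]: (0,0)[OOX/X../X.O]-1* (1,1)[.OX/XO./X.O]-1 (1,2)[.OX/X.O/X.O]-1 (2,1)[.OX/X../XOO]-1
p2 X@[OOX/X../X.O]: (1,1)[OOX/XX./X.O]+1* (1,2)[OOX/X.X/X.O]+1 (2,1)[OOX/X../XXO]+1
p3 O@[OOX/XX./X.O] terminal -1; root [.OX/X../X.O] d5

value(.OX/X../X.O, O) = -1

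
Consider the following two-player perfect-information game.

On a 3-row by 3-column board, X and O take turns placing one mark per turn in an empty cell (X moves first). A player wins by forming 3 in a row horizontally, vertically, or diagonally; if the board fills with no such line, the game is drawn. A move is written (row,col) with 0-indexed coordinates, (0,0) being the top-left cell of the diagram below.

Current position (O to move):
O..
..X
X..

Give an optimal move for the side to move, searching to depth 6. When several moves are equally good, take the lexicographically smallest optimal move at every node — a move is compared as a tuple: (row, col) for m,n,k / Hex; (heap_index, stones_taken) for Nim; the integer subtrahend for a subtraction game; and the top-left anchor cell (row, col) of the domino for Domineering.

O's best at [O../..X/X..]: (0,2)

p1 O@[O../..X/X..]: (0,1)[OO./..X/X..]-1 (0,2)[O.O/..X/X..]+0* (1,0)[O../O.X/X..]-1 (1,1)[O../.OX/X..]-1 (2,1)[O../..X/XO.]-1 (2,2)[O../..X/X.O]-1
p2 X@[O.O/..X/X..]: (0,1)[OXO/..X/X..]+0* (1,0)[O.O/X.X/X..]-1 (1,1)[O.O/.XX/X..]-1 (2,1)[O.O/..X/XX.]-1 (2,2)[O.O/..X/X.X]-1
p3 O@[OXO/..X/X..]: (1,0)[OXO/O.X/X..]-1 (1,1)[OXO/.OX/X..]+0* (2,1)[OXO/..X/XO.]+0 (2,2)[OXO/..X/X.O]-1
p4 X@[OXO/.OX/X..]: (1,0)[OXO/XOX/X..]-1 (2,1)[OXO/.OX/XX.]-1 (2,2)[OXO/.OX/X.X]+0*
p5 O@[OXO/.OX/X.X]: (1,0)[OXO/OOX/X.X]-1 (2,1)[OXO/.OX/XOX]+0*
p6 X@[OXO/.OX/XOX]: (1,0)[OXO/XOX/XOX]+0*
p7 O@[OXO/XOX/XOX] terminal +0; root [O../..X/X..] d6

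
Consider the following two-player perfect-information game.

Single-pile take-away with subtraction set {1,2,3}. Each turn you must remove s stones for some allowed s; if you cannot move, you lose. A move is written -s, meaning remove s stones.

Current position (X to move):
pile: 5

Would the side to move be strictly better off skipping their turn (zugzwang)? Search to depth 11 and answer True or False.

zugzwang(5, X) = False

[5] X move#1: -1:+1/4*, -2:-1/3, -3:-1/2
[4] O move#2: -1:-1/3*, -2:-1/2, -3:-1/1
[3] X move#3: -1:-1/2, -2:-1/1, -3:+1/0*
[0] end (terminal -1, O#4); searched 5 to 11
pass branch (O moves first from the same position):
  | [5] O move#1: -1:+1/4*, -2:-1/3, -3:-1/2
  | [4] X move#2: -1:-1/3*, -2:-1/2, -3:-1/1
  | [3] O move#3: -1:-1/2, -2:-1/1, -3:+1/0*
  | [0] end (terminal -1, X#4); searched 5 to 11
X moving scores +1; X passing scores -1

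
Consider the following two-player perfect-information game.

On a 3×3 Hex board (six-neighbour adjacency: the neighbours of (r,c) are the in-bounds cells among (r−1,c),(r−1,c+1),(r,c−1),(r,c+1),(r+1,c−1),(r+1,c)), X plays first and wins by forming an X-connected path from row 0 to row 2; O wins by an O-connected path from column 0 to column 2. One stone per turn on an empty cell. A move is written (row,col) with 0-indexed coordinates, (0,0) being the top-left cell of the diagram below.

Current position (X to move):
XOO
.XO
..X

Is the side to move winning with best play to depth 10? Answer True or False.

ply 1, X at XOO/.XO/..X | (1,0)=+1→XOO/XXO/..X*; (2,0)=-1→XOO/.XO/X.X; (2,1)=-1→XOO/.XO/.XX
ply 2, O at XOO/XXO/..X | (2,0)=-1→XOO/XXO/O.X*; (2,1)=-1→XOO/XXO/.OX
ply 3, X at XOO/XXO/O.X | (2,1)=+1→XOO/XXO/OXX*
ply 4: XOO/XXO/OXX is terminal -1 (O); from XOO/.XO/..X depth 10

X winning at [XOO/.XO/..X]: True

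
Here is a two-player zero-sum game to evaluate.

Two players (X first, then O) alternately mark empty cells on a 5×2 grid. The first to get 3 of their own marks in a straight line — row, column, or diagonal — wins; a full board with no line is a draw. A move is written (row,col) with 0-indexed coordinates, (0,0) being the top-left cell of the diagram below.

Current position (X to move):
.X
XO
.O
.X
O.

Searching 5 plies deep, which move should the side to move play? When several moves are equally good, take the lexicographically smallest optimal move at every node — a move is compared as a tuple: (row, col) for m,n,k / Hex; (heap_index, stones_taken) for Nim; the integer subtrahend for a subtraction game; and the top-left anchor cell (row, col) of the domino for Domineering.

[.X/XO/.O/.X/O.] X move#1: (0,0):+0/XX/XO/.O/.X/O., (2,0):+1/.X/XO/XO/.X/O.*, (3,0):+0/.X/XO/.O/XX/O., (4,1):+0/.X/XO/.O/.X/OX
[.X/XO/XO/.X/O.] O move#2: (0,0):-1/OX/XO/XO/.X/O.*, (3,0):-1/.X/XO/XO/OX/O., (4,1):-1/.X/XO/XO/.X/OO
[OX/XO/XO/.X/O.] X move#3: (3,0):+1/OX/XO/XO/XX/O.*, (4,1):+0/OX/XO/XO/.X/OX
[OX/XO/XO/XX/O.] end (terminal -1, O#4); searched .X/XO/.O/.X/O. to 5

X's best at [.X/XO/.O/.X/O.]: (2,0)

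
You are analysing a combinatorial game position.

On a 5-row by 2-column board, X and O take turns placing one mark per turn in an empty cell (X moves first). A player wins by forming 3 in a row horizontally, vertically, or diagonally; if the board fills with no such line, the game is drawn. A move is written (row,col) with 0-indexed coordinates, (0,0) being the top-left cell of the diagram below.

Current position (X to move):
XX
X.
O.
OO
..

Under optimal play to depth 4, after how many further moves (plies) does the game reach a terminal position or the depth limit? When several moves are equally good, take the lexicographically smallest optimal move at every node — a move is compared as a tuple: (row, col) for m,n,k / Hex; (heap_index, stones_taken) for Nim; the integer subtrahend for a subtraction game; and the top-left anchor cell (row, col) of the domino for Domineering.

p1 X@[XX/X./O./OO/..]: (1,1)[XX/XX/O./OO/..]-1* (2,1)[XX/X./OX/OO/..]-1 (4,0)[XX/X./O./OO/X.]-1 (4,1)[XX/X./O./OO/.X]-1
p2 O@[XX/XX/O./OO/..]: (2,1)[XX/XX/OO/OO/..]+1* (4,0)[XX/XX/O./OO/O.]+1 (4,1)[XX/XX/O./OO/.O]-1
p3 X@[XX/XX/OO/OO/..]: (4,0)[XX/XX/OO/OO/X.]-1* (4,1)[XX/XX/OO/OO/.X]-1
p4 O@[XX/XX/OO/OO/X.]: (4,1)[XX/XX/OO/OO/XO]+1*
p5 X@[XX/XX/OO/OO/XO] terminal -1; root [XX/X./O./OO/..] d4

PV length from [XX/X./O./OO/..]: 4 plies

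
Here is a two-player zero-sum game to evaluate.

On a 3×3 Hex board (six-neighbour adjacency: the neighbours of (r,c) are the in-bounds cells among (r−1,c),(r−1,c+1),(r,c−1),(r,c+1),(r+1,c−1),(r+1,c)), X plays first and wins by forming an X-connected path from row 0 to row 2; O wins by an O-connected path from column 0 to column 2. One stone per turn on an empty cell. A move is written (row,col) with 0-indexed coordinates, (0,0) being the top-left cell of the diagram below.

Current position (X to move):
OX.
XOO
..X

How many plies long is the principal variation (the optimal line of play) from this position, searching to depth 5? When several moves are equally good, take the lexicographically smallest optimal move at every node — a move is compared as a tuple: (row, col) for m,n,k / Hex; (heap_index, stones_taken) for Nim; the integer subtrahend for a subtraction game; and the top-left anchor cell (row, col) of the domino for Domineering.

PV length from [OX./XOO/..X]: 1 ply

p1 X@[OX./XOO/..X]: (0,2)[OXX/XOO/..X]-1 (2,0)[OX./XOO/X.X]+1* (2,1)[OX./XOO/.XX]-1
p2 O@[OX./XOO/X.X] terminal -1; root [OX./XOO/..X] d5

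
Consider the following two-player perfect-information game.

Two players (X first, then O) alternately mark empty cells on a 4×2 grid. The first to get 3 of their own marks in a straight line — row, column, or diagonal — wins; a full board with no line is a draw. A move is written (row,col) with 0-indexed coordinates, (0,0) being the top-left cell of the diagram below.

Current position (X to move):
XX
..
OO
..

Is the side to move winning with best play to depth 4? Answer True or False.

[XX/../OO/..] X move#1: (1,0):+0/XX/X./OO/..*, (1,1):+0/XX/.X/OO/.., (3,0):+0/XX/../OO/X., (3,1):+0/XX/../OO/.X
[XX/X./OO/..] O move#2: (1,1):+0/XX/XO/OO/..*, (3,0):+0/XX/X./OO/O., (3,1):+0/XX/X./OO/.O
[XX/XO/OO/..] X move#3: (3,0):-1/XX/XO/OO/X., (3,1):+0/XX/XO/OO/.X*
[XX/XO/OO/.X] O move#4: (3,0):+0/XX/XO/OO/OX*
[XX/XO/OO/OX] end (terminal +0, X#5); searched XX/../OO/.. to 4

X winning at [XX/../OO/..]: False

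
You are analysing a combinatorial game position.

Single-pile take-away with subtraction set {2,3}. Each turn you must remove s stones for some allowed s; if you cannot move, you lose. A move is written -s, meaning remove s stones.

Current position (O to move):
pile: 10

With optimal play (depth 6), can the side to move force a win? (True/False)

[10] O move#1: -2:-1/8*, -3:-1/7
[8] X move#2: -2:+1/6*, -3:+1/5
[6] O move#3: -2:-1/4*, -3:-1/3
[4] X move#4: -2:-1/2, -3:+1/1*
[1] end (terminal -1, O#5); searched 10 to 6

O winning at [10]: False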